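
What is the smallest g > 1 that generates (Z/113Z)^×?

φ(113) = 113 − 1 = 112 = 2^4 · 7.
Test candidates g = 2, 3, … against the prime factors q ∈ {2, 7} of φ(113): g is a generator iff g^(112/q) ≢ 1 for every such q.
g = 2: 2^56 ≡ 1 — hits 1, so not a primitive root.
g = 3: 3^56 ≡ 112; 3^16 ≡ 49 — none is 1, so 3 is a primitive root.
The smallest primitive root modulo 113 is 3.

3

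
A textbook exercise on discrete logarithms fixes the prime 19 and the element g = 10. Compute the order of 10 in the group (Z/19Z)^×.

By Lagrange's theorem, ord_19(10) divides φ(19) = 19 − 1 = 18 = 2 · 3^2.
Divisors of 18: 1, 2, 3, 6, 9, 18.
Evaluate successive powers at the divisors of 18:
10^1 ≡ 10
10^2 ≡ 5
10^3 ≡ 12
10^6 ≡ 11
10^9 ≡ 18
10^18 ≡ 1
The smallest such exponent is 18, so the order of 10 is 18.

18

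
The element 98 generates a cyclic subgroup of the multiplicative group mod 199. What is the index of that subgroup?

6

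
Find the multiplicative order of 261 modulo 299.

ord(261) | φ(299) = φ(13·23) = (13−1)·(23−1) = 12·22 = 264 = 2^3 · 3 · 11.
Divisors of 264: 1, 2, 3, 4, 6, 8, 11, 12, 22, 24, 33, 44, 66, 88, 132, 264.
Check 261^d mod 299 for each divisor in increasing order:
261^1 ≡ 261 (mod 299)
261^2 ≡ 248 (mod 299)
261^3 ≡ 144 (mod 299)
261^4 ≡ 209 (mod 299)
261^6 ≡ 105 (mod 299)
261^8 ≡ 27 (mod 299)
261^11 ≡ 1 (mod 299) ✓
So ord_299(261) = 11.

11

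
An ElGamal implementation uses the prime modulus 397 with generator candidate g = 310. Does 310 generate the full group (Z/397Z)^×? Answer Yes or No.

No

φ(397) = 397 − 1 = 396 = 2^2 · 3^2 · 11.
Test 310^(396/q) mod 397 for each prime factor q of 396:
310^198 ≡ 1 (mod 397)  [q = 2: ≡ 1 ✗]
310^132 ≡ 362 (mod 397)  [q = 3: ≢ 1 ✓]
310^36 ≡ 167 (mod 397)  [q = 11: ≢ 1 ✓]
The check at q = 2 fails, so 310 generates a proper subgroup.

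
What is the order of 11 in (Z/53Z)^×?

By Lagrange's theorem, ord_53(11) divides φ(53) = 53 − 1 = 52 = 2^2 · 13.
Divisors of 52: 1, 2, 4, 13, 26, 52.
Evaluate successive powers at the divisors of 52:
11^1 ≡ 11 (mod 53)
11^2 ≡ 15 (mod 53)
11^4 ≡ 13 (mod 53)
11^13 ≡ 52 (mod 53)
11^26 ≡ 1 (mod 53) ✓
The smallest such exponent is 26, so the order of 11 is 26.

26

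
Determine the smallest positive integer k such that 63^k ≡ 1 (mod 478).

238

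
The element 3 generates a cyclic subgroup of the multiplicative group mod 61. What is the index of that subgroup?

Since 3 ∈ (Z/61Z)^×, its order divides φ(61) = 61 − 1 = 60 = 2^2 · 3 · 5.
Divisors of 60: 1, 2, 3, 4, 5, 6, 10, 12, 15, 20, 30, 60.
Compute 3^d (mod 61) for the divisors d until we hit 1:
3^1 ≡ 3
3^2 ≡ 9
3^3 ≡ 27
3^4 ≡ 20
3^5 ≡ 60
3^6 ≡ 58
3^10 ≡ 1
Thus |⟨3⟩| = ord(3) = 10.
[(Z/61Z)^× : ⟨3⟩] = 60/10 = 6.

6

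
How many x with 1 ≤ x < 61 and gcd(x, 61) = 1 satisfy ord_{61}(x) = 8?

0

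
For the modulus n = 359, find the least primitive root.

7

φ(359) = 359 − 1 = 358 = 2 · 179.
g is a primitive root iff g^(358/q) ≢ 1 (mod 359) for each prime q ∈ {2, 179}.
g = 2: 2^179 ≡ 1 — hits 1, so not a primitive root.
g = 3: 3^179 ≡ 1 — hits 1, so not a primitive root.
g = 4: 4^179 ≡ 1 — hits 1, so not a primitive root.
g = 5: 5^179 ≡ 1 — hits 1, so not a primitive root.
g = 6: 6^179 ≡ 1 — hits 1, so not a primitive root.
g = 7: 7^179 ≡ 358; 7^2 ≡ 49 — none is 1, so 7 is a primitive root.
So 7 is the smallest generator of (Z/359Z)^×.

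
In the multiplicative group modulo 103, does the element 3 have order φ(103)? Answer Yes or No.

No

φ(103) = 103 − 1 = 102 = 2 · 3 · 17.
It suffices to check that the order of 3 is not a proper divisor of 102: compute 3^(102/q) for q ∈ {2, 3, 17}.
3^51 ≡ 102 (mod 103)  [q = 2: ≢ 1 ✓]
3^34 ≡ 1 (mod 103)  [q = 3: ≡ 1 ✗]
3^6 ≡ 8 (mod 103)  [q = 17: ≢ 1 ✓]
3^34 ≡ 1 shows ord(3) | 34, strictly less than φ(103); not a primitive root.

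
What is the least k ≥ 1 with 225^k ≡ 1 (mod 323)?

By Lagrange's theorem, ord_323(225) divides φ(323) = φ(17·19) = (17−1)·(19−1) = 16·18 = 288 = 2^5 · 3^2.
Divisors of 288: 1, 2, 3, 4, 6, 8, 9, 12, 16, 18, 24, 32, 36, 48, 72, 96, 144, 288.
Evaluate successive powers at the divisors of 288:
225^1 ≡ 225 (mod 323)
225^2 ≡ 237 (mod 323)
225^3 ≡ 30 (mod 323)
225^4 ≡ 290 (mod 323)
225^6 ≡ 254 (mod 323)
225^8 ≡ 120 (mod 323)
225^9 ≡ 191 (mod 323)
225^12 ≡ 239 (mod 323)
225^16 ≡ 188 (mod 323)
225^18 ≡ 305 (mod 323)
225^24 ≡ 273 (mod 323)
225^32 ≡ 137 (mod 323)
225^36 ≡ 1 (mod 323) ✓
Therefore the multiplicative order of 225 modulo 323 is 36.

36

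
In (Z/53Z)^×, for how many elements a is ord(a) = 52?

24

φ(53) = 53 − 1 = 52 = 2^2 · 13.
Since (Z/53Z)^× is cyclic of order 52, the number of elements of order d is φ(d) when d | 52 and 0 otherwise.
52 = 2^2 · 13 divides 52, and φ(52) = 24.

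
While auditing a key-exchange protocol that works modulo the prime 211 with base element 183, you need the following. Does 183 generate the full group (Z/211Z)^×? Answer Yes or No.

No

φ(211) = 211 − 1 = 210 = 2 · 3 · 5 · 7.
183 is a primitive root mod 211 iff 183^(φ(211)/q) ≢ 1 for every prime q | φ(211), i.e. q ∈ {2, 3, 5, 7}.
183^105 ≡ 1 (mod 211)  [q = 2: ≡ 1 ✗]
183^70 ≡ 1 (mod 211)  [q = 3: ≡ 1 ✗]
183^42 ≡ 107 (mod 211)  [q = 5: ≢ 1 ✓]
183^30 ≡ 171 (mod 211)  [q = 7: ≢ 1 ✓]
Since 183^105 ≡ 1, the order of 183 divides 105 < 210, so 183 is not a primitive root.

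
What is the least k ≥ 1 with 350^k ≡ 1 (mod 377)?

28

Since 350 ∈ (Z/377Z)^×, its order divides φ(377) = φ(13·29) = (13−1)·(29−1) = 12·28 = 336 = 2^4 · 3 · 7.
Divisors of 336: 1, 2, 3, 4, 6, 7, 8, 12, 14, 16, 21, 24, 28, 42, 48, 56, 84, 112, 168, 336.
Check 350^d mod 377 for each divisor in increasing order:
350^1 ≡ 350
350^2 ≡ 352
350^3 ≡ 298
350^4 ≡ 248
350^6 ≡ 209
350^7 ≡ 12
350^8 ≡ 53
350^12 ≡ 326
350^14 ≡ 144
350^16 ≡ 170
350^21 ≡ 220
350^24 ≡ 339
350^28 ≡ 1
The smallest such exponent is 28, so the order of 350 is 28.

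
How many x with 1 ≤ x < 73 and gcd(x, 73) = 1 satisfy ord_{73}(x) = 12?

4

φ(73) = 73 − 1 = 72 = 2^3 · 3^2.
In a cyclic group of order 72, there are φ(d) elements of order d for each divisor d of 72, and zero for non-divisors.
12 = 2^2 · 3 divides 72, and φ(12) = 4.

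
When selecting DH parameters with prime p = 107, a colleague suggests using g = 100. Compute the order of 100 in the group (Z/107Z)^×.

Since 100 ∈ (Z/107Z)^×, its order divides φ(107) = 107 − 1 = 106 = 2 · 53.
Divisors of 106: 1, 2, 53, 106.
Compute 100^d (mod 107) for the divisors d until we hit 1:
100^1 ≡ 100 (mod 107)
100^2 ≡ 49 (mod 107)
100^53 ≡ 1 (mod 107) ✓
So ord_107(100) = 53.

53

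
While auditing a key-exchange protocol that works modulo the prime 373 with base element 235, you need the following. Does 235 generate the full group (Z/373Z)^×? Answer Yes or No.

No

φ(373) = 373 − 1 = 372 = 2^2 · 3 · 31.
Test 235^(372/q) mod 373 for each prime factor q of 372:
235^186 ≡ 1 (mod 373)  [q = 2: ≡ 1 ✗]
235^124 ≡ 88 (mod 373)  [q = 3: ≢ 1 ✓]
235^12 ≡ 366 (mod 373)  [q = 31: ≢ 1 ✓]
The check at q = 2 fails, so 235 generates a proper subgroup.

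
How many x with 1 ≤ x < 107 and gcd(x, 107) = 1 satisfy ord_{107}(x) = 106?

52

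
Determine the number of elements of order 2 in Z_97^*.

1

φ(97) = 97 − 1 = 96 = 2^5 · 3.
(Z/97Z)^× is cyclic (|G| = 96); a cyclic group of order m has exactly φ(d) elements of each order d | m, and none otherwise.
2 | 96, and φ(2) = 2 − 1 = 1.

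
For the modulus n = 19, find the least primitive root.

2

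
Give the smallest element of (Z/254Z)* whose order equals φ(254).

3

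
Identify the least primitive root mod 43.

3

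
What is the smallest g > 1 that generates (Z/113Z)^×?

3

φ(113) = 113 − 1 = 112 = 2^4 · 7.
Test candidates g = 2, 3, … against the prime factors q ∈ {2, 7} of φ(113): g is a generator iff g^(112/q) ≢ 1 for every such q.
g = 2: 2^56 ≡ 1 — hits 1, so not a primitive root.
g = 3: 3^56 ≡ 112; 3^16 ≡ 49 — none is 1, so 3 is a primitive root.
The smallest primitive root modulo 113 is 3.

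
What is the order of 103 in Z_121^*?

The order of 103 must divide φ(121) = φ(11^2) = 11·(11−1) = 110 = 2 · 5 · 11.
Divisors of 110: 1, 2, 5, 10, 11, 22, 55, 110.
Evaluate successive powers at the divisors of 110:
103^1 ≡ 103 (mod 121)
103^2 ≡ 82 (mod 121)
103^5 ≡ 89 (mod 121)
103^10 ≡ 56 (mod 121)
103^11 ≡ 81 (mod 121)
103^22 ≡ 27 (mod 121)
103^55 ≡ 1 (mod 121) ✓
So ord_121(103) = 55.

55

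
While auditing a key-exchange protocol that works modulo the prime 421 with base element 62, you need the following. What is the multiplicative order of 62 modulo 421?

Since 62 ∈ (Z/421Z)^×, its order divides φ(421) = 421 − 1 = 420 = 2^2 · 3 · 5 · 7.
Divisors of 420: 1, 2, 3, 4, 5, 6, 7, 10, 12, 14, 15, 20, 21, 28, 30, 35, 42, 60, 70, 84, 105, 140, 210, 420.
Test each divisor d:
62^1 ≡ 62 (mod 421)
62^2 ≡ 55 (mod 421)
62^3 ≡ 42 (mod 421)
62^4 ≡ 78 (mod 421)
62^5 ≡ 205 (mod 421)
62^6 ≡ 80 (mod 421)
62^7 ≡ 329 (mod 421)
62^10 ≡ 346 (mod 421)
62^12 ≡ 85 (mod 421)
62^14 ≡ 44 (mod 421)
62^15 ≡ 202 (mod 421)
62^20 ≡ 152 (mod 421)
62^21 ≡ 162 (mod 421)
62^28 ≡ 252 (mod 421)
62^30 ≡ 388 (mod 421)
62^35 ≡ 392 (mod 421)
62^42 ≡ 142 (mod 421)
62^60 ≡ 247 (mod 421)
62^70 ≡ 420 (mod 421)
62^84 ≡ 377 (mod 421)
62^105 ≡ 29 (mod 421)
62^140 ≡ 1 (mod 421) ✓
The smallest such exponent is 140, so the order of 62 is 140.

140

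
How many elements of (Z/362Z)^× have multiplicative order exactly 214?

0

φ(362) = φ(2)·φ(181) = 1·180 = 180 = 2^2 · 3^2 · 5.
(Z/362Z)^× is cyclic (|G| = 180); a cyclic group of order m has exactly φ(d) elements of each order d | m, and none otherwise.
Since 214 ∤ 180, the count is 0.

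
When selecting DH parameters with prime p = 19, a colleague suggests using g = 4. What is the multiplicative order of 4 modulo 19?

By Lagrange's theorem, ord_19(4) divides φ(19) = 19 − 1 = 18 = 2 · 3^2.
Divisors of 18: 1, 2, 3, 6, 9, 18.
Test each divisor d:
4^1 ≡ 4 (mod 19)
4^2 ≡ 16 (mod 19)
4^3 ≡ 7 (mod 19)
4^6 ≡ 11 (mod 19)
4^9 ≡ 1 (mod 19) ✓
The smallest such exponent is 9, so the order of 4 is 9.

9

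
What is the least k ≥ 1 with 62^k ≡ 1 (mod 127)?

ord(62) | φ(127) = 127 − 1 = 126 = 2 · 3^2 · 7.
Divisors of 126: 1, 2, 3, 6, 7, 9, 14, 18, 21, 42, 63, 126.
Test each divisor d:
62^1 ≡ 62 (mod 127)
62^2 ≡ 34 (mod 127)
62^3 ≡ 76 (mod 127)
62^6 ≡ 61 (mod 127)
62^7 ≡ 99 (mod 127)
62^9 ≡ 64 (mod 127)
62^14 ≡ 22 (mod 127)
62^18 ≡ 32 (mod 127)
62^21 ≡ 19 (mod 127)
62^42 ≡ 107 (mod 127)
62^63 ≡ 1 (mod 127) ✓
The smallest such exponent is 63, so the order of 62 is 63.

63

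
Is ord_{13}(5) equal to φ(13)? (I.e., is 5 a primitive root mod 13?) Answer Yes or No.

No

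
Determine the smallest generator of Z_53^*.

φ(53) = 53 − 1 = 52 = 2^2 · 13.
g is a primitive root iff g^(52/q) ≢ 1 (mod 53) for each prime q ∈ {2, 13}.
g = 2: 2^26 ≡ 52; 2^4 ≡ 16 — none is 1, so 2 is a primitive root.
Hence the least primitive root of 53 is 2.

2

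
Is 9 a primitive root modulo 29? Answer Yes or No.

No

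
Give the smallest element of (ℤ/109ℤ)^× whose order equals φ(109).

φ(109) = 109 − 1 = 108 = 2^2 · 3^3.
g is a primitive root iff g^(108/q) ≢ 1 (mod 109) for each prime q ∈ {2, 3}.
g = 2: 2^54 ≡ 108; 2^36 ≡ 1 — hits 1, so not a primitive root.
g = 3: 3^54 ≡ 1 — hits 1, so not a primitive root.
g = 4: 4^54 ≡ 1 — hits 1, so not a primitive root.
g = 5: 5^54 ≡ 1 — hits 1, so not a primitive root.
g = 6: 6^54 ≡ 108; 6^36 ≡ 63 — none is 1, so 6 is a primitive root.
Hence the least primitive root of 109 is 6.

6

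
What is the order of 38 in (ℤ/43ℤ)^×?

21

Since 38 ∈ (Z/43Z)^×, its order divides φ(43) = 43 − 1 = 42 = 2 · 3 · 7.
Divisors of 42: 1, 2, 3, 6, 7, 14, 21, 42.
Compute 38^d (mod 43) for the divisors d until we hit 1:
38^1 ≡ 38 (mod 43)
38^2 ≡ 25 (mod 43)
38^3 ≡ 4 (mod 43)
38^6 ≡ 16 (mod 43)
38^7 ≡ 6 (mod 43)
38^14 ≡ 36 (mod 43)
38^21 ≡ 1 (mod 43) ✓
Hence ord(38) = 21.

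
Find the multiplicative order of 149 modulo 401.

Since 149 ∈ (Z/401Z)^×, its order divides φ(401) = 401 − 1 = 400 = 2^4 · 5^2.
Divisors of 400: 1, 2, 4, 5, 8, 10, 16, 20, 25, 40, 50, 80, 100, 200, 400.
Check 149^d mod 401 for each divisor in increasing order:
149^1 ≡ 149 (mod 401)
149^2 ≡ 146 (mod 401)
149^4 ≡ 63 (mod 401)
149^5 ≡ 164 (mod 401)
149^8 ≡ 360 (mod 401)
149^10 ≡ 29 (mod 401)
149^16 ≡ 77 (mod 401)
149^20 ≡ 39 (mod 401)
149^25 ≡ 381 (mod 401)
149^40 ≡ 318 (mod 401)
149^50 ≡ 400 (mod 401)
149^80 ≡ 72 (mod 401)
149^100 ≡ 1 (mod 401) ✓
The smallest such exponent is 100, so the order of 149 is 100.

100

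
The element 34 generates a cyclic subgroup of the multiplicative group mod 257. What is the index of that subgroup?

8

ord(34) | φ(257) = 257 − 1 = 256 = 2^8.
Divisors of 256: 1, 2, 4, 8, 16, 32, 64, 128, 256.
Check 34^d mod 257 for each divisor in increasing order:
34^1 ≡ 34 (mod 257)
34^2 ≡ 128 (mod 257)
34^4 ≡ 193 (mod 257)
34^8 ≡ 241 (mod 257)
34^16 ≡ 256 (mod 257)
34^32 ≡ 1 (mod 257) ✓
The order of 34 is 32, so the subgroup it generates has 32 elements.
[(Z/257Z)^× : ⟨34⟩] = 256/32 = 8.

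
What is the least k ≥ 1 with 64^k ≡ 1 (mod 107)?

53

The order of 64 must divide φ(107) = 107 − 1 = 106 = 2 · 53.
Divisors of 106: 1, 2, 53, 106.
Check 64^d mod 107 for each divisor in increasing order:
64^1 ≡ 64 (mod 107)
64^2 ≡ 30 (mod 107)
64^53 ≡ 1 (mod 107) ✓
The smallest such exponent is 53, so the order of 64 is 53.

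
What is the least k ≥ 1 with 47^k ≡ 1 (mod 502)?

The order of 47 must divide φ(502) = φ(2)·φ(251) = 1·250 = 250 = 2 · 5^3.
Divisors of 250: 1, 2, 5, 10, 25, 50, 125, 250.
Test each divisor d:
47^1 ≡ 47 (mod 502)
47^2 ≡ 201 (mod 502)
47^5 ≡ 283 (mod 502)
47^10 ≡ 271 (mod 502)
47^25 ≡ 501 (mod 502)
47^50 ≡ 1 (mod 502) ✓
Therefore the multiplicative order of 47 modulo 502 is 50.

50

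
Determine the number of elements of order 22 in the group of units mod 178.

φ(178) = φ(2)·φ(89) = 1·88 = 88 = 2^3 · 11.
In a cyclic group of order 88, there are φ(d) elements of order d for each divisor d of 88, and zero for non-divisors.
22 = 2 · 11 divides 88, and φ(22) = 10.

10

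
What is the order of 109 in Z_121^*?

The order of 109 must divide φ(121) = φ(11^2) = 11·(11−1) = 110 = 2 · 5 · 11.
Divisors of 110: 1, 2, 5, 10, 11, 22, 55, 110.
Check 109^d mod 121 for each divisor in increasing order:
109^1 ≡ 109 (mod 121)
109^2 ≡ 23 (mod 121)
109^5 ≡ 65 (mod 121)
109^10 ≡ 111 (mod 121)
109^11 ≡ 120 (mod 121)
109^22 ≡ 1 (mod 121) ✓
So ord_121(109) = 22.

22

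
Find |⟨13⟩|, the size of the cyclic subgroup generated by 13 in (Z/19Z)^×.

18

The order of 13 must divide φ(19) = 19 − 1 = 18 = 2 · 3^2.
Divisors of 18: 1, 2, 3, 6, 9, 18.
Test each divisor d:
13^1 ≡ 13 (mod 19)
13^2 ≡ 17 (mod 19)
13^3 ≡ 12 (mod 19)
13^6 ≡ 11 (mod 19)
13^9 ≡ 18 (mod 19)
13^18 ≡ 1 (mod 19) ✓
The smallest such exponent is 18, so the order of 13 is 18.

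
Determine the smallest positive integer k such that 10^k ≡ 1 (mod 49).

42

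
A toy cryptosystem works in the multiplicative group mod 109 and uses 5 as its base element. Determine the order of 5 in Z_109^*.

27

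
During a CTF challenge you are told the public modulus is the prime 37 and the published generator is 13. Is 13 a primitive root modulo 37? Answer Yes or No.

φ(37) = 37 − 1 = 36 = 2^2 · 3^2.
It suffices to check that the order of 13 is not a proper divisor of 36: compute 13^(36/q) for q ∈ {2, 3}.
13^18 ≡ 36 (mod 37)  [q = 2: ≢ 1 ✓]
13^12 ≡ 10 (mod 37)  [q = 3: ≢ 1 ✓]
Every test exponent gives a nontrivial residue, hence 13 generates the full group.

Yes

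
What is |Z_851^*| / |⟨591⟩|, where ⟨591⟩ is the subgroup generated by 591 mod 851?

36

Since 591 ∈ (Z/851Z)^×, its order divides φ(851) = φ(23·37) = (23−1)·(37−1) = 22·36 = 792 = 2^3 · 3^2 · 11.
Divisors of 792: 1, 2, 3, 4, 6, 8, 9, 11, 12, 18, 22, 24, 33, 36, 44, 66, 72, 88, 99, 132, 198, 264, 396, 792.
Compute 591^d (mod 851) for the divisors d until we hit 1:
591^1 ≡ 591 (mod 851)
591^2 ≡ 371 (mod 851)
591^3 ≡ 554 (mod 851)
591^4 ≡ 630 (mod 851)
591^6 ≡ 556 (mod 851)
591^8 ≡ 334 (mod 851)
591^9 ≡ 813 (mod 851)
591^11 ≡ 369 (mod 851)
591^12 ≡ 223 (mod 851)
591^18 ≡ 593 (mod 851)
591^22 ≡ 1 (mod 851) ✓
The order of 591 is 22, so the subgroup it generates has 22 elements.
The index is φ(851) / ord(591) = 792 / 22 = 36.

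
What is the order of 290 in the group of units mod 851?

By Lagrange's theorem, ord_851(290) divides φ(851) = φ(23·37) = (23−1)·(37−1) = 22·36 = 792 = 2^3 · 3^2 · 11.
Divisors of 792: 1, 2, 3, 4, 6, 8, 9, 11, 12, 18, 22, 24, 33, 36, 44, 66, 72, 88, 99, 132, 198, 264, 396, 792.
Test each divisor d:
290^1 ≡ 290 (mod 851)
290^2 ≡ 702 (mod 851)
290^3 ≡ 191 (mod 851)
290^4 ≡ 75 (mod 851)
290^6 ≡ 739 (mod 851)
290^8 ≡ 519 (mod 851)
290^9 ≡ 734 (mod 851)
290^11 ≡ 413 (mod 851)
290^12 ≡ 630 (mod 851)
290^18 ≡ 73 (mod 851)
290^22 ≡ 369 (mod 851)
290^24 ≡ 334 (mod 851)
290^33 ≡ 68 (mod 851)
290^36 ≡ 223 (mod 851)
290^44 ≡ 1 (mod 851) ✓
Therefore the multiplicative order of 290 modulo 851 is 44.

44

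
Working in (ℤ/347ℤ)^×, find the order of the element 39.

173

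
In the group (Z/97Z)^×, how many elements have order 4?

2

φ(97) = 97 − 1 = 96 = 2^5 · 3.
Since (Z/97Z)^× is cyclic of order 96, the number of elements of order d is φ(d) when d | 96 and 0 otherwise.
4 = 2^2 divides 96, and φ(4) = 2.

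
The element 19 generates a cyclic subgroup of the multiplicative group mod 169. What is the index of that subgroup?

By Lagrange's theorem, ord_169(19) divides φ(169) = φ(13^2) = 13·(13−1) = 156 = 2^2 · 3 · 13.
Divisors of 156: 1, 2, 3, 4, 6, 12, 13, 26, 39, 52, 78, 156.
Evaluate successive powers at the divisors of 156:
19^1 ≡ 19 (mod 169)
19^2 ≡ 23 (mod 169)
19^3 ≡ 99 (mod 169)
19^4 ≡ 22 (mod 169)
19^6 ≡ 168 (mod 169)
19^12 ≡ 1 (mod 169) ✓
The order of 19 is 12, so the subgroup it generates has 12 elements.
[(Z/169Z)^× : ⟨19⟩] = 156/12 = 13.

13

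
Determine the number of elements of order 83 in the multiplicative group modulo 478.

0

φ(478) = φ(2)·φ(239) = 1·238 = 238 = 2 · 7 · 17.
In a cyclic group of order 238, there are φ(d) elements of order d for each divisor d of 238, and zero for non-divisors.
Here 238 is not a multiple of 83, so there are no elements of order 83.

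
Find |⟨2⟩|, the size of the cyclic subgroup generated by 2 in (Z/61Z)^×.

ord(2) | φ(61) = 61 − 1 = 60 = 2^2 · 3 · 5.
Divisors of 60: 1, 2, 3, 4, 5, 6, 10, 12, 15, 20, 30, 60.
Test each divisor d:
2^1 ≡ 2 (mod 61)
2^2 ≡ 4 (mod 61)
2^3 ≡ 8 (mod 61)
2^4 ≡ 16 (mod 61)
2^5 ≡ 32 (mod 61)
2^6 ≡ 3 (mod 61)
2^10 ≡ 48 (mod 61)
2^12 ≡ 9 (mod 61)
2^15 ≡ 11 (mod 61)
2^20 ≡ 47 (mod 61)
2^30 ≡ 60 (mod 61)
2^60 ≡ 1 (mod 61) ✓
So ord_61(2) = 60.

60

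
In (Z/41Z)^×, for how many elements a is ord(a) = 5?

4

φ(41) = 41 − 1 = 40 = 2^3 · 5.
(Z/41Z)^× is cyclic (|G| = 40); a cyclic group of order m has exactly φ(d) elements of each order d | m, and none otherwise.
5 | 40, and φ(5) = 5 − 1 = 4.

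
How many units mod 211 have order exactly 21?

12

φ(211) = 211 − 1 = 210 = 2 · 3 · 5 · 7.
Since (Z/211Z)^× is cyclic of order 210, the number of elements of order d is φ(d) when d | 210 and 0 otherwise.
21 = 3 · 7 divides 210, and φ(21) = 12.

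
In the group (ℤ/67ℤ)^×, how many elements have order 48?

0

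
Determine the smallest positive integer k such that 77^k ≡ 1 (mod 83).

Since 77 ∈ (Z/83Z)^×, its order divides φ(83) = 83 − 1 = 82 = 2 · 41.
Divisors of 82: 1, 2, 41, 82.
Evaluate successive powers at the divisors of 82:
77^1 ≡ 77
77^2 ≡ 36
77^41 ≡ 1
The smallest such exponent is 41, so the order of 77 is 41.

41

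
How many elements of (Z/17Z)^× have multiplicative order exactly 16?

8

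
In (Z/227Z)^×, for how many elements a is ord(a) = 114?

0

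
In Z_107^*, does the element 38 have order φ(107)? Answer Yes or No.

Yes

φ(107) = 107 − 1 = 106 = 2 · 53.
An element g generates (Z/107Z)^× iff g^(106/q) ≢ 1 (mod 107) for each prime q ∈ {2, 53}.
38^53 ≡ 106 (mod 107)  [q = 2: ≢ 1 ✓]
38^2 ≡ 53 (mod 107)  [q = 53: ≢ 1 ✓]
All checks pass, so 38 has order 106 and is a primitive root modulo 107.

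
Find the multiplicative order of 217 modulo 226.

56

Since 217 ∈ (Z/226Z)^×, its order divides φ(226) = φ(2)·φ(113) = 1·112 = 112 = 2^4 · 7.
Divisors of 112: 1, 2, 4, 7, 8, 14, 16, 28, 56, 112.
Check 217^d mod 226 for each divisor in increasing order:
217^1 ≡ 217 (mod 226)
217^2 ≡ 81 (mod 226)
217^4 ≡ 7 (mod 226)
217^7 ≡ 95 (mod 226)
217^8 ≡ 49 (mod 226)
217^14 ≡ 211 (mod 226)
217^16 ≡ 141 (mod 226)
217^28 ≡ 225 (mod 226)
217^56 ≡ 1 (mod 226) ✓
Hence ord(217) = 56.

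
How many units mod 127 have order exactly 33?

φ(127) = 127 − 1 = 126 = 2 · 3^2 · 7.
Since (Z/127Z)^× is cyclic of order 126, the number of elements of order d is φ(d) when d | 126 and 0 otherwise.
Since 33 ∤ 126, the count is 0.

0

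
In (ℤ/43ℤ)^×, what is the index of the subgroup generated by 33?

ord(33) | φ(43) = 43 − 1 = 42 = 2 · 3 · 7.
Divisors of 42: 1, 2, 3, 6, 7, 14, 21, 42.
Evaluate successive powers at the divisors of 42:
33^1 ≡ 33 (mod 43)
33^2 ≡ 14 (mod 43)
33^3 ≡ 32 (mod 43)
33^6 ≡ 35 (mod 43)
33^7 ≡ 37 (mod 43)
33^14 ≡ 36 (mod 43)
33^21 ≡ 42 (mod 43)
33^42 ≡ 1 (mod 43) ✓
So ord_43(33) = 42, hence |⟨33⟩| = 42.
[(Z/43Z)^× : ⟨33⟩] = 42/42 = 1.

1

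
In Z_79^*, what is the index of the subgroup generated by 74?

Since 74 ∈ (Z/79Z)^×, its order divides φ(79) = 79 − 1 = 78 = 2 · 3 · 13.
Divisors of 78: 1, 2, 3, 6, 13, 26, 39, 78.
Check 74^d mod 79 for each divisor in increasing order:
74^1 ≡ 74 (mod 79)
74^2 ≡ 25 (mod 79)
74^3 ≡ 33 (mod 79)
74^6 ≡ 62 (mod 79)
74^13 ≡ 56 (mod 79)
74^26 ≡ 55 (mod 79)
74^39 ≡ 78 (mod 79)
74^78 ≡ 1 (mod 79) ✓
So ord_79(74) = 78, hence |⟨74⟩| = 78.
Index = |(Z/79Z)^×| / |⟨74⟩| = 78 / 78 = 1.

1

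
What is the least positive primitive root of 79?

3

φ(79) = 79 − 1 = 78 = 2 · 3 · 13.
g is a primitive root iff g^(78/q) ≢ 1 (mod 79) for each prime q ∈ {2, 3, 13}.
g = 2: 2^39 ≡ 1 — hits 1, so not a primitive root.
g = 3: 3^39 ≡ 78; 3^26 ≡ 23; 3^6 ≡ 18 — none is 1, so 3 is a primitive root.
Hence the least primitive root of 79 is 3.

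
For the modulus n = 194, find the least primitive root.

φ(194) = φ(2)·φ(97) = 1·96 = 96 = 2^5 · 3.
g is a primitive root iff g^(96/q) ≢ 1 (mod 194) for each prime q ∈ {2, 3}.
g = 2: gcd(2, 194) = 2 > 1, not a unit — skip.
g = 3: 3^48 ≡ 1 — hits 1, so not a primitive root.
g = 4: gcd(4, 194) = 2 > 1, not a unit — skip.
g = 5: 5^48 ≡ 193; 5^32 ≡ 35 — none is 1, so 5 is a primitive root.
The smallest primitive root modulo 194 is 5.

5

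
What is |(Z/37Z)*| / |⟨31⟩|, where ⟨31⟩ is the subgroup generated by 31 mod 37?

9

ord(31) | φ(37) = 37 − 1 = 36 = 2^2 · 3^2.
Divisors of 36: 1, 2, 3, 4, 6, 9, 12, 18, 36.
Check 31^d mod 37 for each divisor in increasing order:
31^1 ≡ 31 (mod 37)
31^2 ≡ 36 (mod 37)
31^3 ≡ 6 (mod 37)
31^4 ≡ 1 (mod 37) ✓
Thus |⟨31⟩| = ord(31) = 4.
Index = |(Z/37Z)^×| / |⟨31⟩| = 36 / 4 = 9.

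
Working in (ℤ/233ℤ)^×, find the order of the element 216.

Since 216 ∈ (Z/233Z)^×, its order divides φ(233) = 233 − 1 = 232 = 2^3 · 29.
Divisors of 232: 1, 2, 4, 8, 29, 58, 116, 232.
Check 216^d mod 233 for each divisor in increasing order:
216^1 ≡ 216 (mod 233)
216^2 ≡ 56 (mod 233)
216^4 ≡ 107 (mod 233)
216^8 ≡ 32 (mod 233)
216^29 ≡ 136 (mod 233)
216^58 ≡ 89 (mod 233)
216^116 ≡ 232 (mod 233)
216^232 ≡ 1 (mod 233) ✓
Hence ord(216) = 232.

232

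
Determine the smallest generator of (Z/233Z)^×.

3

φ(233) = 233 − 1 = 232 = 2^3 · 29.
Test candidates g = 2, 3, … against the prime factors q ∈ {2, 29} of φ(233): g is a generator iff g^(232/q) ≢ 1 for every such q.
g = 2: 2^116 ≡ 1 — hits 1, so not a primitive root.
g = 3: 3^116 ≡ 232; 3^8 ≡ 37 — none is 1, so 3 is a primitive root.
Hence the least primitive root of 233 is 3.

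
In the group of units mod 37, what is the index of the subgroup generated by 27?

6

ord(27) | φ(37) = 37 − 1 = 36 = 2^2 · 3^2.
Divisors of 36: 1, 2, 3, 4, 6, 9, 12, 18, 36.
Compute 27^d (mod 37) for the divisors d until we hit 1:
27^1 ≡ 27 (mod 37)
27^2 ≡ 26 (mod 37)
27^3 ≡ 36 (mod 37)
27^4 ≡ 10 (mod 37)
27^6 ≡ 1 (mod 37) ✓
Thus |⟨27⟩| = ord(27) = 6.
Index = |(Z/37Z)^×| / |⟨27⟩| = 36 / 6 = 6.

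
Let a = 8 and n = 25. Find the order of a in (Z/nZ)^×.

20

ord(8) | φ(25) = φ(5^2) = 5·(5−1) = 20 = 2^2 · 5.
Divisors of 20: 1, 2, 4, 5, 10, 20.
Test each divisor d:
8^1 ≡ 8
8^2 ≡ 14
8^4 ≡ 21
8^5 ≡ 18
8^10 ≡ 24
8^20 ≡ 1
Hence ord(8) = 20.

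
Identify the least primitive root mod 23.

5

φ(23) = 23 − 1 = 22 = 2 · 11.
Test candidates g = 2, 3, … against the prime factors q ∈ {2, 11} of φ(23): g is a generator iff g^(22/q) ≢ 1 for every such q.
g = 2: 2^11 ≡ 1 — hits 1, so not a primitive root.
g = 3: 3^11 ≡ 1 — hits 1, so not a primitive root.
g = 4: 4^11 ≡ 1 — hits 1, so not a primitive root.
g = 5: 5^11 ≡ 22; 5^2 ≡ 2 — none is 1, so 5 is a primitive root.
So 5 is the smallest generator of (Z/23Z)^×.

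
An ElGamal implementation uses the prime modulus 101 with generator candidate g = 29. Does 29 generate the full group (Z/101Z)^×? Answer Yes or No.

Yes

φ(101) = 101 − 1 = 100 = 2^2 · 5^2.
Test 29^(100/q) mod 101 for each prime factor q of 100:
29^50 ≡ 100 (mod 101)  [q = 2: ≢ 1 ✓]
29^20 ≡ 95 (mod 101)  [q = 5: ≢ 1 ✓]
All checks pass, so 29 has order 100 and is a primitive root modulo 101.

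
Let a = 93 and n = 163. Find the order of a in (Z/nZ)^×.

The order of 93 must divide φ(163) = 163 − 1 = 162 = 2 · 3^4.
Divisors of 162: 1, 2, 3, 6, 9, 18, 27, 54, 81, 162.
Compute 93^d (mod 163) for the divisors d until we hit 1:
93^1 ≡ 93 (mod 163)
93^2 ≡ 10 (mod 163)
93^3 ≡ 115 (mod 163)
93^6 ≡ 22 (mod 163)
93^9 ≡ 85 (mod 163)
93^18 ≡ 53 (mod 163)
93^27 ≡ 104 (mod 163)
93^54 ≡ 58 (mod 163)
93^81 ≡ 1 (mod 163) ✓
Therefore the multiplicative order of 93 modulo 163 is 81.

81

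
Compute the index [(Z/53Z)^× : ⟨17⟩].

2

ord(17) | φ(53) = 53 − 1 = 52 = 2^2 · 13.
Divisors of 52: 1, 2, 4, 13, 26, 52.
Test each divisor d:
17^1 ≡ 17
17^2 ≡ 24
17^4 ≡ 46
17^13 ≡ 52
17^26 ≡ 1
The order of 17 is 26, so the subgroup it generates has 26 elements.
The index is φ(53) / ord(17) = 52 / 26 = 2.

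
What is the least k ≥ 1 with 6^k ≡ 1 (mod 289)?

Since 6 ∈ (Z/289Z)^×, its order divides φ(289) = φ(17^2) = 17·(17−1) = 272 = 2^4 · 17.
Divisors of 272: 1, 2, 4, 8, 16, 17, 34, 68, 136, 272.
Evaluate successive powers at the divisors of 272:
6^1 ≡ 6
6^2 ≡ 36
6^4 ≡ 140
6^8 ≡ 237
6^16 ≡ 103
6^17 ≡ 40
6^34 ≡ 155
6^68 ≡ 38
6^136 ≡ 288
6^272 ≡ 1
Hence ord(6) = 272.

272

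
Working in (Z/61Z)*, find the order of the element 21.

12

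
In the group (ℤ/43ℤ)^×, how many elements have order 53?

φ(43) = 43 − 1 = 42 = 2 · 3 · 7.
In a cyclic group of order 42, there are φ(d) elements of order d for each divisor d of 42, and zero for non-divisors.
Here 42 is not a multiple of 53, so there are no elements of order 53.

0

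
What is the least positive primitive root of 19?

φ(19) = 19 − 1 = 18 = 2 · 3^2.
Test candidates g = 2, 3, … against the prime factors q ∈ {2, 3} of φ(19): g is a generator iff g^(18/q) ≢ 1 for every such q.
g = 2: 2^9 ≡ 18; 2^6 ≡ 7 — none is 1, so 2 is a primitive root.
The smallest primitive root modulo 19 is 2.

2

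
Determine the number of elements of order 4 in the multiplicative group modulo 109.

2

φ(109) = 109 − 1 = 108 = 2^2 · 3^3.
(Z/109Z)^× is cyclic (|G| = 108); a cyclic group of order m has exactly φ(d) elements of each order d | m, and none otherwise.
4 = 2^2 divides 108, and φ(4) = 2.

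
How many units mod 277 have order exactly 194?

φ(277) = 277 − 1 = 276 = 2^2 · 3 · 23.
(Z/277Z)^× is cyclic (|G| = 276); a cyclic group of order m has exactly φ(d) elements of each order d | m, and none otherwise.
Here 276 is not a multiple of 194, so there are no elements of order 194.

0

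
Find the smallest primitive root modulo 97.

φ(97) = 97 − 1 = 96 = 2^5 · 3.
g is a primitive root iff g^(96/q) ≢ 1 (mod 97) for each prime q ∈ {2, 3}.
g = 2: 2^48 ≡ 1 — hits 1, so not a primitive root.
g = 3: 3^48 ≡ 1 — hits 1, so not a primitive root.
g = 4: 4^48 ≡ 1 — hits 1, so not a primitive root.
g = 5: 5^48 ≡ 96; 5^32 ≡ 35 — none is 1, so 5 is a primitive root.
So 5 is the smallest generator of (Z/97Z)^×.

5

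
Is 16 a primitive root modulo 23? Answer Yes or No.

φ(23) = 23 − 1 = 22 = 2 · 11.
16 is a primitive root mod 23 iff 16^(φ(23)/q) ≢ 1 for every prime q | φ(23), i.e. q ∈ {2, 11}.
16^11 ≡ 1 (mod 23)  [q = 2: ≡ 1 ✗]
16^2 ≡ 3 (mod 23)  [q = 11: ≢ 1 ✓]
16^11 ≡ 1 shows ord(16) | 11, strictly less than φ(23); not a primitive root.

No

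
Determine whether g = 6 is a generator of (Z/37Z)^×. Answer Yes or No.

φ(37) = 37 − 1 = 36 = 2^2 · 3^2.
It suffices to check that the order of 6 is not a proper divisor of 36: compute 6^(36/q) for q ∈ {2, 3}.
6^18 ≡ 36 (mod 37)  [q = 2: ≢ 1 ✓]
6^12 ≡ 1 (mod 37)  [q = 3: ≡ 1 ✗]
The check at q = 3 fails, so 6 generates a proper subgroup.

No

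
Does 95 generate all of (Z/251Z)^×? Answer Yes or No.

Yes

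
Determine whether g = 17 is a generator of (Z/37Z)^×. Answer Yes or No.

Yes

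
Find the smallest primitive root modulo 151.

φ(151) = 151 − 1 = 150 = 2 · 3 · 5^2.
g is a primitive root iff g^(150/q) ≢ 1 (mod 151) for each prime q ∈ {2, 3, 5}.
g = 2: 2^75 ≡ 1 — hits 1, so not a primitive root.
g = 3: 3^75 ≡ 150; 3^50 ≡ 1 — hits 1, so not a primitive root.
g = 4: 4^75 ≡ 1 — hits 1, so not a primitive root.
g = 5: 5^75 ≡ 1 — hits 1, so not a primitive root.
g = 6: 6^75 ≡ 150; 6^50 ≡ 32; 6^30 ≡ 59 — none is 1, so 6 is a primitive root.
So 6 is the smallest generator of (Z/151Z)^×.

6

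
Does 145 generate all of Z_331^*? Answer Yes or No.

No

φ(331) = 331 − 1 = 330 = 2 · 3 · 5 · 11.
It suffices to check that the order of 145 is not a proper divisor of 330: compute 145^(330/q) for q ∈ {2, 3, 5, 11}.
145^165 ≡ 330 (mod 331)  [q = 2: ≢ 1 ✓]
145^110 ≡ 1 (mod 331)  [q = 3: ≡ 1 ✗]
145^66 ≡ 124 (mod 331)  [q = 5: ≢ 1 ✓]
145^30 ≡ 270 (mod 331)  [q = 11: ≢ 1 ✓]
145^110 ≡ 1 shows ord(145) | 110, strictly less than φ(331); not a primitive root.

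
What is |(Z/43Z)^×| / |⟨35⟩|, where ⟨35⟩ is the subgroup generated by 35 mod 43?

6

By Lagrange's theorem, ord_43(35) divides φ(43) = 43 − 1 = 42 = 2 · 3 · 7.
Divisors of 42: 1, 2, 3, 6, 7, 14, 21, 42.
Compute 35^d (mod 43) for the divisors d until we hit 1:
35^1 ≡ 35 (mod 43)
35^2 ≡ 21 (mod 43)
35^3 ≡ 4 (mod 43)
35^6 ≡ 16 (mod 43)
35^7 ≡ 1 (mod 43) ✓
The order of 35 is 7, so the subgroup it generates has 7 elements.
[(Z/43Z)^× : ⟨35⟩] = 42/7 = 6.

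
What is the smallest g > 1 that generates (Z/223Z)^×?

3

φ(223) = 223 − 1 = 222 = 2 · 3 · 37.
g is a primitive root iff g^(222/q) ≢ 1 (mod 223) for each prime q ∈ {2, 3, 37}.
g = 2: 2^111 ≡ 1 — hits 1, so not a primitive root.
g = 3: 3^111 ≡ 222; 3^74 ≡ 183; 3^6 ≡ 60 — none is 1, so 3 is a primitive root.
So 3 is the smallest generator of (Z/223Z)^×.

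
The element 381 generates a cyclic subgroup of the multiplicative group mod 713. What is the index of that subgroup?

4

Since 381 ∈ (Z/713Z)^×, its order divides φ(713) = φ(23·31) = (23−1)·(31−1) = 22·30 = 660 = 2^2 · 3 · 5 · 11.
Divisors of 660: 1, 2, 3, 4, 5, 6, 10, 11, 12, 15, 20, 22, 30, 33, 44, 55, 60, 66, 110, 132, 165, 220, 330, 660.
Check 381^d mod 713 for each divisor in increasing order:
381^1 ≡ 381 (mod 713)
381^2 ≡ 422 (mod 713)
381^3 ≡ 357 (mod 713)
381^4 ≡ 547 (mod 713)
381^5 ≡ 211 (mod 713)
381^6 ≡ 535 (mod 713)
381^10 ≡ 315 (mod 713)
381^11 ≡ 231 (mod 713)
381^12 ≡ 312 (mod 713)
381^15 ≡ 156 (mod 713)
381^20 ≡ 118 (mod 713)
381^22 ≡ 599 (mod 713)
381^30 ≡ 94 (mod 713)
381^33 ≡ 47 (mod 713)
381^44 ≡ 162 (mod 713)
381^55 ≡ 346 (mod 713)
381^60 ≡ 280 (mod 713)
381^66 ≡ 70 (mod 713)
381^110 ≡ 645 (mod 713)
381^132 ≡ 622 (mod 713)
381^165 ≡ 1 (mod 713) ✓
Thus |⟨381⟩| = ord(381) = 165.
[(Z/713Z)^× : ⟨381⟩] = 660/165 = 4.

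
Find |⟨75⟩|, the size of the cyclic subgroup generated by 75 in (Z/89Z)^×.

88

The order of 75 must divide φ(89) = 89 − 1 = 88 = 2^3 · 11.
Divisors of 88: 1, 2, 4, 8, 11, 22, 44, 88.
Check 75^d mod 89 for each divisor in increasing order:
75^1 ≡ 75 (mod 89)
75^2 ≡ 18 (mod 89)
75^4 ≡ 57 (mod 89)
75^8 ≡ 45 (mod 89)
75^11 ≡ 52 (mod 89)
75^22 ≡ 34 (mod 89)
75^44 ≡ 88 (mod 89)
75^88 ≡ 1 (mod 89) ✓
The smallest such exponent is 88, so the order of 75 is 88.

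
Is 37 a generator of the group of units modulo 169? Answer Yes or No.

Yes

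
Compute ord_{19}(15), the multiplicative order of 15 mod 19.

18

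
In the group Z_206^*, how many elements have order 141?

0

φ(206) = φ(2)·φ(103) = 1·102 = 102 = 2 · 3 · 17.
In a cyclic group of order 102, there are φ(d) elements of order d for each divisor d of 102, and zero for non-divisors.
141 does not divide 102, so no element of (Z/206Z)^× has order 141.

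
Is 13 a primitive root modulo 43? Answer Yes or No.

No

φ(43) = 43 − 1 = 42 = 2 · 3 · 7.
13 is a primitive root mod 43 iff 13^(φ(43)/q) ≢ 1 for every prime q | φ(43), i.e. q ∈ {2, 3, 7}.
13^21 ≡ 1 (mod 43)  [q = 2: ≡ 1 ✗]
13^14 ≡ 6 (mod 43)  [q = 3: ≢ 1 ✓]
13^6 ≡ 16 (mod 43)  [q = 7: ≢ 1 ✓]
The check at q = 2 fails, so 13 generates a proper subgroup.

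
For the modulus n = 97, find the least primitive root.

φ(97) = 97 − 1 = 96 = 2^5 · 3.
g is a primitive root iff g^(96/q) ≢ 1 (mod 97) for each prime q ∈ {2, 3}.
g = 2: 2^48 ≡ 1 — hits 1, so not a primitive root.
g = 3: 3^48 ≡ 1 — hits 1, so not a primitive root.
g = 4: 4^48 ≡ 1 — hits 1, so not a primitive root.
g = 5: 5^48 ≡ 96; 5^32 ≡ 35 — none is 1, so 5 is a primitive root.
So 5 is the smallest generator of (Z/97Z)^×.

5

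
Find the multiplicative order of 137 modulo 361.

By Lagrange's theorem, ord_361(137) divides φ(361) = φ(19^2) = 19·(19−1) = 342 = 2 · 3^2 · 19.
Divisors of 342: 1, 2, 3, 6, 9, 18, 19, 38, 57, 114, 171, 342.
Test each divisor d:
137^1 ≡ 137 (mod 361)
137^2 ≡ 358 (mod 361)
137^3 ≡ 311 (mod 361)
137^6 ≡ 334 (mod 361)
137^9 ≡ 267 (mod 361)
137^18 ≡ 172 (mod 361)
137^19 ≡ 99 (mod 361)
137^38 ≡ 54 (mod 361)
137^57 ≡ 292 (mod 361)
137^114 ≡ 68 (mod 361)
137^171 ≡ 1 (mod 361) ✓
Hence ord(137) = 171.

171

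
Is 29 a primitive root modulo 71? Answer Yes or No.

No

φ(71) = 71 − 1 = 70 = 2 · 5 · 7.
29 is a primitive root mod 71 iff 29^(φ(71)/q) ≢ 1 for every prime q | φ(71), i.e. q ∈ {2, 5, 7}.
29^35 ≡ 1 (mod 71)  [q = 2: ≡ 1 ✗]
29^14 ≡ 57 (mod 71)  [q = 5: ≢ 1 ✓]
29^10 ≡ 48 (mod 71)  [q = 7: ≢ 1 ✓]
29^35 ≡ 1 shows ord(29) | 35, strictly less than φ(71); not a primitive root.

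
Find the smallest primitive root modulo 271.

φ(271) = 271 − 1 = 270 = 2 · 3^3 · 5.
Test candidates g = 2, 3, … against the prime factors q ∈ {2, 3, 5} of φ(271): g is a generator iff g^(270/q) ≢ 1 for every such q.
g = 2: 2^135 ≡ 1 — hits 1, so not a primitive root.
g = 3: 3^135 ≡ 270; 3^90 ≡ 1 — hits 1, so not a primitive root.
g = 4: 4^135 ≡ 1 — hits 1, so not a primitive root.
g = 5: 5^135 ≡ 1 — hits 1, so not a primitive root.
g = 6: 6^135 ≡ 270; 6^90 ≡ 242; 6^54 ≡ 10 — none is 1, so 6 is a primitive root.
Hence the least primitive root of 271 is 6.

6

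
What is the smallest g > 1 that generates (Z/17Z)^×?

3

φ(17) = 17 − 1 = 16 = 2^4.
Test candidates g = 2, 3, … against the prime factors q ∈ {2} of φ(17): g is a generator iff g^(16/q) ≢ 1 for every such q.
g = 2: 2^8 ≡ 1 — hits 1, so not a primitive root.
g = 3: 3^8 ≡ 16 — none is 1, so 3 is a primitive root.
Hence the least primitive root of 17 is 3.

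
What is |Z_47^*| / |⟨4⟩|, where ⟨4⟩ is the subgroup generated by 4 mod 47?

2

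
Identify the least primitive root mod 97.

φ(97) = 97 − 1 = 96 = 2^5 · 3.
g is a primitive root iff g^(96/q) ≢ 1 (mod 97) for each prime q ∈ {2, 3}.
g = 2: 2^48 ≡ 1 — hits 1, so not a primitive root.
g = 3: 3^48 ≡ 1 — hits 1, so not a primitive root.
g = 4: 4^48 ≡ 1 — hits 1, so not a primitive root.
g = 5: 5^48 ≡ 96; 5^32 ≡ 35 — none is 1, so 5 is a primitive root.
Hence the least primitive root of 97 is 5.

5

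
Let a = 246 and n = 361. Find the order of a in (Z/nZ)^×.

38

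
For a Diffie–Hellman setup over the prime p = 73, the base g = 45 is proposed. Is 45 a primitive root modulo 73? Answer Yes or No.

Yes

φ(73) = 73 − 1 = 72 = 2^3 · 3^2.
45 is a primitive root mod 73 iff 45^(φ(73)/q) ≢ 1 for every prime q | φ(73), i.e. q ∈ {2, 3}.
45^36 ≡ 72 (mod 73)  [q = 2: ≢ 1 ✓]
45^24 ≡ 8 (mod 73)  [q = 3: ≢ 1 ✓]
Every test exponent gives a nontrivial residue, hence 45 generates the full group.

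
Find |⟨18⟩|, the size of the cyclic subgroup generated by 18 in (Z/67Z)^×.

66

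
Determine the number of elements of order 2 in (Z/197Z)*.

1

φ(197) = 197 − 1 = 196 = 2^2 · 7^2.
Since (Z/197Z)^× is cyclic of order 196, the number of elements of order d is φ(d) when d | 196 and 0 otherwise.
2 | 196, and φ(2) = 2 − 1 = 1.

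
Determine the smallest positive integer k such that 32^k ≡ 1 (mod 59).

ord(32) | φ(59) = 59 − 1 = 58 = 2 · 29.
Divisors of 58: 1, 2, 29, 58.
Compute 32^d (mod 59) for the divisors d until we hit 1:
32^1 ≡ 32 (mod 59)
32^2 ≡ 21 (mod 59)
32^29 ≡ 58 (mod 59)
32^58 ≡ 1 (mod 59) ✓
The smallest such exponent is 58, so the order of 32 is 58.

58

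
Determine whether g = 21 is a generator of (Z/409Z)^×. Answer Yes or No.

Yes

φ(409) = 409 − 1 = 408 = 2^3 · 3 · 17.
21 is a primitive root mod 409 iff 21^(φ(409)/q) ≢ 1 for every prime q | φ(409), i.e. q ∈ {2, 3, 17}.
21^204 ≡ 408 (mod 409)  [q = 2: ≢ 1 ✓]
21^136 ≡ 355 (mod 409)  [q = 3: ≢ 1 ✓]
21^24 ≡ 5 (mod 409)  [q = 17: ≢ 1 ✓]
All checks pass, so 21 has order 408 and is a primitive root modulo 409.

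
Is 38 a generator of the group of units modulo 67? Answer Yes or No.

φ(67) = 67 − 1 = 66 = 2 · 3 · 11.
Test 38^(66/q) mod 67 for each prime factor q of 66:
38^33 ≡ 66 (mod 67)  [q = 2: ≢ 1 ✓]
38^22 ≡ 29 (mod 67)  [q = 3: ≢ 1 ✓]
38^6 ≡ 1 (mod 67)  [q = 11: ≡ 1 ✗]
Since 38^6 ≡ 1, the order of 38 divides 6 < 66, so 38 is not a primitive root.

No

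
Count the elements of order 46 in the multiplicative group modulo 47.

φ(47) = 47 − 1 = 46 = 2 · 23.
Since (Z/47Z)^× is cyclic of order 46, the number of elements of order d is φ(d) when d | 46 and 0 otherwise.
46 = 2 · 23 divides 46, and φ(46) = 22.

22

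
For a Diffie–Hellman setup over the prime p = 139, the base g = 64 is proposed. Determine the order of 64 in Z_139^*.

23

Since 64 ∈ (Z/139Z)^×, its order divides φ(139) = 139 − 1 = 138 = 2 · 3 · 23.
Divisors of 138: 1, 2, 3, 6, 23, 46, 69, 138.
Check 64^d mod 139 for each divisor in increasing order:
64^1 ≡ 64 (mod 139)
64^2 ≡ 65 (mod 139)
64^3 ≡ 129 (mod 139)
64^6 ≡ 100 (mod 139)
64^23 ≡ 1 (mod 139) ✓
Therefore the multiplicative order of 64 modulo 139 is 23.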